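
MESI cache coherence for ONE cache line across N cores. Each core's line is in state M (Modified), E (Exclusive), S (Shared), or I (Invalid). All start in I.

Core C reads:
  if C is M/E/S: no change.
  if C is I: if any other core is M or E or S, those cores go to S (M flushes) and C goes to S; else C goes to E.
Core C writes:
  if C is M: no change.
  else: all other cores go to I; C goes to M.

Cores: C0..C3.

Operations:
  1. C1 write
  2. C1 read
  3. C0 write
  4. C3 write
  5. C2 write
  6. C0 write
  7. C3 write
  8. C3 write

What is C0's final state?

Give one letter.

Answer: I

Derivation:
Op 1: C1 write [C1 write: invalidate none -> C1=M] -> [I,M,I,I]
Op 2: C1 read [C1 read: already in M, no change] -> [I,M,I,I]
Op 3: C0 write [C0 write: invalidate ['C1=M'] -> C0=M] -> [M,I,I,I]
Op 4: C3 write [C3 write: invalidate ['C0=M'] -> C3=M] -> [I,I,I,M]
Op 5: C2 write [C2 write: invalidate ['C3=M'] -> C2=M] -> [I,I,M,I]
Op 6: C0 write [C0 write: invalidate ['C2=M'] -> C0=M] -> [M,I,I,I]
Op 7: C3 write [C3 write: invalidate ['C0=M'] -> C3=M] -> [I,I,I,M]
Op 8: C3 write [C3 write: already M (modified), no change] -> [I,I,I,M]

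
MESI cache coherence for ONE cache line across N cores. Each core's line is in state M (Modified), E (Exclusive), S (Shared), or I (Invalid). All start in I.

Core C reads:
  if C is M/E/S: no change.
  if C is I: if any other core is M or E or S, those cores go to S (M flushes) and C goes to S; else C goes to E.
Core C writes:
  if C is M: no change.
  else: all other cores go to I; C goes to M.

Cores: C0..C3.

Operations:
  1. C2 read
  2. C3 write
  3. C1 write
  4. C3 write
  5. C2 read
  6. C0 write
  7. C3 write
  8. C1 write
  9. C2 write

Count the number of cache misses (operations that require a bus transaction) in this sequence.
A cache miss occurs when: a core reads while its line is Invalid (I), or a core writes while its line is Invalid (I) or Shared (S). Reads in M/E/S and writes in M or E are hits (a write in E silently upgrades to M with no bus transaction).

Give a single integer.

Answer: 9

Derivation:
Op 1: C2 read [C2 read from I: no other sharers -> C2=E (exclusive)] -> [I,I,E,I] [MISS #1: read from I]
Op 2: C3 write [C3 write: invalidate ['C2=E'] -> C3=M] -> [I,I,I,M] [MISS #2: write from I]
Op 3: C1 write [C1 write: invalidate ['C3=M'] -> C1=M] -> [I,M,I,I] [MISS #3: write from I]
Op 4: C3 write [C3 write: invalidate ['C1=M'] -> C3=M] -> [I,I,I,M] [MISS #4: write from I]
Op 5: C2 read [C2 read from I: others=['C3=M'] -> C2=S, others downsized to S] -> [I,I,S,S] [MISS #5: read from I]
Op 6: C0 write [C0 write: invalidate ['C2=S', 'C3=S'] -> C0=M] -> [M,I,I,I] [MISS #6: write from I]
Op 7: C3 write [C3 write: invalidate ['C0=M'] -> C3=M] -> [I,I,I,M] [MISS #7: write from I]
Op 8: C1 write [C1 write: invalidate ['C3=M'] -> C1=M] -> [I,M,I,I] [MISS #8: write from I]
Op 9: C2 write [C2 write: invalidate ['C1=M'] -> C2=M] -> [I,I,M,I] [MISS #9: write from I]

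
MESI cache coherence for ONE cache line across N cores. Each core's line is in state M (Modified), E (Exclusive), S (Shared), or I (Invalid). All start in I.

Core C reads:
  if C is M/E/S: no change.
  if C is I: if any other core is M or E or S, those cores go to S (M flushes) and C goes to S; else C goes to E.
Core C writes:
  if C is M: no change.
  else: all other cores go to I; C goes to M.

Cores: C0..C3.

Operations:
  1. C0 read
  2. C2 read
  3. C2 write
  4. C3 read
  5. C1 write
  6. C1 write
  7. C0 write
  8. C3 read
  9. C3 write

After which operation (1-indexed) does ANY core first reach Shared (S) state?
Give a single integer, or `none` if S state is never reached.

Op 1: C0 read [C0 read from I: no other sharers -> C0=E (exclusive)] -> [E,I,I,I]
Op 2: C2 read [C2 read from I: others=['C0=E'] -> C2=S, others downsized to S] -> [S,I,S,I]
  -> First S state at op 2; remaining ops need not be traced.

Answer: 2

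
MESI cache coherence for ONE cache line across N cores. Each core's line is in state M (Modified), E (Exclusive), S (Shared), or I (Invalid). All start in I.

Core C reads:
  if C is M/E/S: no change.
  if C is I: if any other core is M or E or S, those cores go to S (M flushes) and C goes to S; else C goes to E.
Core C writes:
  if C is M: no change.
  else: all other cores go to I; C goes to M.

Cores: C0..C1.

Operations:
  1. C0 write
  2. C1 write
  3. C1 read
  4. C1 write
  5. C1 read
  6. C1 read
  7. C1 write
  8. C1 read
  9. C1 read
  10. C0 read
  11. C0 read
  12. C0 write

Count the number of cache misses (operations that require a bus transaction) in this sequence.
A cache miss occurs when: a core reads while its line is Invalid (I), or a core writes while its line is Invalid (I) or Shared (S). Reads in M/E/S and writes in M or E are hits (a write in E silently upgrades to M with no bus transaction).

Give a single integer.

Answer: 4

Derivation:
Op 1: C0 write [C0 write: invalidate none -> C0=M] -> [M,I] [MISS #1: write from I]
Op 2: C1 write [C1 write: invalidate ['C0=M'] -> C1=M] -> [I,M] [MISS #2: write from I]
Op 3: C1 read [C1 read: already in M, no change] -> [I,M] [hit: read from M]
Op 4: C1 write [C1 write: already M (modified), no change] -> [I,M] [hit: write from M]
Op 5: C1 read [C1 read: already in M, no change] -> [I,M] [hit: read from M]
Op 6: C1 read [C1 read: already in M, no change] -> [I,M] [hit: read from M]
Op 7: C1 write [C1 write: already M (modified), no change] -> [I,M] [hit: write from M]
Op 8: C1 read [C1 read: already in M, no change] -> [I,M] [hit: read from M]
Op 9: C1 read [C1 read: already in M, no change] -> [I,M] [hit: read from M]
Op 10: C0 read [C0 read from I: others=['C1=M'] -> C0=S, others downsized to S] -> [S,S] [MISS #3: read from I]
Op 11: C0 read [C0 read: already in S, no change] -> [S,S] [hit: read from S]
Op 12: C0 write [C0 write: invalidate ['C1=S'] -> C0=M] -> [M,I] [MISS #4: write from S]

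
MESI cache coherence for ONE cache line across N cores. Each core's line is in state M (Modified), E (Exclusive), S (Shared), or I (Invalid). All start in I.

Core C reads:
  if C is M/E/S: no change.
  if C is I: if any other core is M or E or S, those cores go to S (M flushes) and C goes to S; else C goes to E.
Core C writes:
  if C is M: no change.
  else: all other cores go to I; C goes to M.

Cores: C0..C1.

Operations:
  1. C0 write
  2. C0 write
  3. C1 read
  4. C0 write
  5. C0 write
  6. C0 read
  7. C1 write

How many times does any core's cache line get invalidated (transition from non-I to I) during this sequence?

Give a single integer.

Op 1: C0 write [C0 write: invalidate none -> C0=M] -> [M,I] (invalidations this op: 0; running total: 0)
Op 2: C0 write [C0 write: already M (modified), no change] -> [M,I] (invalidations this op: 0; running total: 0)
Op 3: C1 read [C1 read from I: others=['C0=M'] -> C1=S, others downsized to S] -> [S,S] (invalidations this op: 0; running total: 0)
Op 4: C0 write [C0 write: invalidate ['C1=S'] -> C0=M] -> [M,I] (invalidations this op: 1; running total: 1)
Op 5: C0 write [C0 write: already M (modified), no change] -> [M,I] (invalidations this op: 0; running total: 1)
Op 6: C0 read [C0 read: already in M, no change] -> [M,I] (invalidations this op: 0; running total: 1)
Op 7: C1 write [C1 write: invalidate ['C0=M'] -> C1=M] -> [I,M] (invalidations this op: 1; running total: 2)

Answer: 2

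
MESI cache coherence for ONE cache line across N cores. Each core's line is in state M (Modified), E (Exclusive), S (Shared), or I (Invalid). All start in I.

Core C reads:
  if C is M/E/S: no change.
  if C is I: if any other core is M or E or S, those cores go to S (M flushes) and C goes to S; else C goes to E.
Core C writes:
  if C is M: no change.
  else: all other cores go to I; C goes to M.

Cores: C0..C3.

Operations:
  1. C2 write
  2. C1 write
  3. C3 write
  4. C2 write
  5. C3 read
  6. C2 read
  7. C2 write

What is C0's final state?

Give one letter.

Answer: I

Derivation:
Op 1: C2 write [C2 write: invalidate none -> C2=M] -> [I,I,M,I]
Op 2: C1 write [C1 write: invalidate ['C2=M'] -> C1=M] -> [I,M,I,I]
Op 3: C3 write [C3 write: invalidate ['C1=M'] -> C3=M] -> [I,I,I,M]
Op 4: C2 write [C2 write: invalidate ['C3=M'] -> C2=M] -> [I,I,M,I]
Op 5: C3 read [C3 read from I: others=['C2=M'] -> C3=S, others downsized to S] -> [I,I,S,S]
Op 6: C2 read [C2 read: already in S, no change] -> [I,I,S,S]
Op 7: C2 write [C2 write: invalidate ['C3=S'] -> C2=M] -> [I,I,M,I]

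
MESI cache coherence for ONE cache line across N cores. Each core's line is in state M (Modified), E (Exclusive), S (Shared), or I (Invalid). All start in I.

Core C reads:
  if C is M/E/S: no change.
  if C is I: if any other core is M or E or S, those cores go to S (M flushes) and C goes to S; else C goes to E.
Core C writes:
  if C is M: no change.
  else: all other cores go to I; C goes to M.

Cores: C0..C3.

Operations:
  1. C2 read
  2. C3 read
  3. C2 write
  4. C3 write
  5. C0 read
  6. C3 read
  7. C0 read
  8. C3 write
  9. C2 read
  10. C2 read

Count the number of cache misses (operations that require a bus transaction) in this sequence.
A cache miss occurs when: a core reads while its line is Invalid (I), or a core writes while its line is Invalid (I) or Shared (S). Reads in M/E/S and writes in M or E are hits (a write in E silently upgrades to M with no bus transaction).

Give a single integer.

Op 1: C2 read [C2 read from I: no other sharers -> C2=E (exclusive)] -> [I,I,E,I] [MISS #1: read from I]
Op 2: C3 read [C3 read from I: others=['C2=E'] -> C3=S, others downsized to S] -> [I,I,S,S] [MISS #2: read from I]
Op 3: C2 write [C2 write: invalidate ['C3=S'] -> C2=M] -> [I,I,M,I] [MISS #3: write from S]
Op 4: C3 write [C3 write: invalidate ['C2=M'] -> C3=M] -> [I,I,I,M] [MISS #4: write from I]
Op 5: C0 read [C0 read from I: others=['C3=M'] -> C0=S, others downsized to S] -> [S,I,I,S] [MISS #5: read from I]
Op 6: C3 read [C3 read: already in S, no change] -> [S,I,I,S] [hit: read from S]
Op 7: C0 read [C0 read: already in S, no change] -> [S,I,I,S] [hit: read from S]
Op 8: C3 write [C3 write: invalidate ['C0=S'] -> C3=M] -> [I,I,I,M] [MISS #6: write from S]
Op 9: C2 read [C2 read from I: others=['C3=M'] -> C2=S, others downsized to S] -> [I,I,S,S] [MISS #7: read from I]
Op 10: C2 read [C2 read: already in S, no change] -> [I,I,S,S] [hit: read from S]

Answer: 7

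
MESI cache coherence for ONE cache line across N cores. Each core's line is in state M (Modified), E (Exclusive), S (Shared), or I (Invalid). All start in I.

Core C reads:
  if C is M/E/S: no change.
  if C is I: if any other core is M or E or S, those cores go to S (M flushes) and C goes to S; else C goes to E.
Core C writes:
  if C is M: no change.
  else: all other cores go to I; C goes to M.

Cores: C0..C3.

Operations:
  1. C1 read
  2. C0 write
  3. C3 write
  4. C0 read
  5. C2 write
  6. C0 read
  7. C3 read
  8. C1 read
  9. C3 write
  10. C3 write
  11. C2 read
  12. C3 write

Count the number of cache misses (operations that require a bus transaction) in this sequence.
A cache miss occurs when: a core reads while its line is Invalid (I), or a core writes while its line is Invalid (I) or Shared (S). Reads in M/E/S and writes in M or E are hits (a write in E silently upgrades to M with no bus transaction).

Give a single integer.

Answer: 11

Derivation:
Op 1: C1 read [C1 read from I: no other sharers -> C1=E (exclusive)] -> [I,E,I,I] [MISS #1: read from I]
Op 2: C0 write [C0 write: invalidate ['C1=E'] -> C0=M] -> [M,I,I,I] [MISS #2: write from I]
Op 3: C3 write [C3 write: invalidate ['C0=M'] -> C3=M] -> [I,I,I,M] [MISS #3: write from I]
Op 4: C0 read [C0 read from I: others=['C3=M'] -> C0=S, others downsized to S] -> [S,I,I,S] [MISS #4: read from I]
Op 5: C2 write [C2 write: invalidate ['C0=S', 'C3=S'] -> C2=M] -> [I,I,M,I] [MISS #5: write from I]
Op 6: C0 read [C0 read from I: others=['C2=M'] -> C0=S, others downsized to S] -> [S,I,S,I] [MISS #6: read from I]
Op 7: C3 read [C3 read from I: others=['C0=S', 'C2=S'] -> C3=S, others downsized to S] -> [S,I,S,S] [MISS #7: read from I]
Op 8: C1 read [C1 read from I: others=['C0=S', 'C2=S', 'C3=S'] -> C1=S, others downsized to S] -> [S,S,S,S] [MISS #8: read from I]
Op 9: C3 write [C3 write: invalidate ['C0=S', 'C1=S', 'C2=S'] -> C3=M] -> [I,I,I,M] [MISS #9: write from S]
Op 10: C3 write [C3 write: already M (modified), no change] -> [I,I,I,M] [hit: write from M]
Op 11: C2 read [C2 read from I: others=['C3=M'] -> C2=S, others downsized to S] -> [I,I,S,S] [MISS #10: read from I]
Op 12: C3 write [C3 write: invalidate ['C2=S'] -> C3=M] -> [I,I,I,M] [MISS #11: write from S]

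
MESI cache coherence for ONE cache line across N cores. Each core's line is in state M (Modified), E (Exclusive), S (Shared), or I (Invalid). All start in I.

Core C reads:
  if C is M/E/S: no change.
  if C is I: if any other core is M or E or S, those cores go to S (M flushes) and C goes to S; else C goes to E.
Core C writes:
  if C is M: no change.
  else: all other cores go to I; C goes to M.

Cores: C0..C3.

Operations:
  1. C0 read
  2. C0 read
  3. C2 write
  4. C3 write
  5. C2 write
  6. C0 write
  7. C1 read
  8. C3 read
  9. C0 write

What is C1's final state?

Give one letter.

Op 1: C0 read [C0 read from I: no other sharers -> C0=E (exclusive)] -> [E,I,I,I]
Op 2: C0 read [C0 read: already in E, no change] -> [E,I,I,I]
Op 3: C2 write [C2 write: invalidate ['C0=E'] -> C2=M] -> [I,I,M,I]
Op 4: C3 write [C3 write: invalidate ['C2=M'] -> C3=M] -> [I,I,I,M]
Op 5: C2 write [C2 write: invalidate ['C3=M'] -> C2=M] -> [I,I,M,I]
Op 6: C0 write [C0 write: invalidate ['C2=M'] -> C0=M] -> [M,I,I,I]
Op 7: C1 read [C1 read from I: others=['C0=M'] -> C1=S, others downsized to S] -> [S,S,I,I]
Op 8: C3 read [C3 read from I: others=['C0=S', 'C1=S'] -> C3=S, others downsized to S] -> [S,S,I,S]
Op 9: C0 write [C0 write: invalidate ['C1=S', 'C3=S'] -> C0=M] -> [M,I,I,I]

Answer: I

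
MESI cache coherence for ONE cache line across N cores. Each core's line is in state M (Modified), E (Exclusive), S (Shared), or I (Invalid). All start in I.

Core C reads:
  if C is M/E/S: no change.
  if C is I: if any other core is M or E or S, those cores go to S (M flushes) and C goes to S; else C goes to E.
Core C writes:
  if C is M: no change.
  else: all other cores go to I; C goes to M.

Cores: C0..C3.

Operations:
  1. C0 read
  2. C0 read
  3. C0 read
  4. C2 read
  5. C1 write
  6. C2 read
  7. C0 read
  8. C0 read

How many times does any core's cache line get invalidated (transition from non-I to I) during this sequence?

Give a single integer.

Answer: 2

Derivation:
Op 1: C0 read [C0 read from I: no other sharers -> C0=E (exclusive)] -> [E,I,I,I] (invalidations this op: 0; running total: 0)
Op 2: C0 read [C0 read: already in E, no change] -> [E,I,I,I] (invalidations this op: 0; running total: 0)
Op 3: C0 read [C0 read: already in E, no change] -> [E,I,I,I] (invalidations this op: 0; running total: 0)
Op 4: C2 read [C2 read from I: others=['C0=E'] -> C2=S, others downsized to S] -> [S,I,S,I] (invalidations this op: 0; running total: 0)
Op 5: C1 write [C1 write: invalidate ['C0=S', 'C2=S'] -> C1=M] -> [I,M,I,I] (invalidations this op: 2; running total: 2)
Op 6: C2 read [C2 read from I: others=['C1=M'] -> C2=S, others downsized to S] -> [I,S,S,I] (invalidations this op: 0; running total: 2)
Op 7: C0 read [C0 read from I: others=['C1=S', 'C2=S'] -> C0=S, others downsized to S] -> [S,S,S,I] (invalidations this op: 0; running total: 2)
Op 8: C0 read [C0 read: already in S, no change] -> [S,S,S,I] (invalidations this op: 0; running total: 2)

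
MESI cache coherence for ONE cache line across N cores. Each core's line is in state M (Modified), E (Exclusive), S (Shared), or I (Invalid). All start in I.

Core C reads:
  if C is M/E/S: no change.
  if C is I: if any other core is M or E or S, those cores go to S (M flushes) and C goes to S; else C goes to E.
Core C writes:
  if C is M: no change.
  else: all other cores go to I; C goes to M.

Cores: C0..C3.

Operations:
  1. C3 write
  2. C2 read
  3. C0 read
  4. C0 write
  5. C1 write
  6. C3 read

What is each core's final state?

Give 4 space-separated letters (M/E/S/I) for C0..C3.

Op 1: C3 write [C3 write: invalidate none -> C3=M] -> [I,I,I,M]
Op 2: C2 read [C2 read from I: others=['C3=M'] -> C2=S, others downsized to S] -> [I,I,S,S]
Op 3: C0 read [C0 read from I: others=['C2=S', 'C3=S'] -> C0=S, others downsized to S] -> [S,I,S,S]
Op 4: C0 write [C0 write: invalidate ['C2=S', 'C3=S'] -> C0=M] -> [M,I,I,I]
Op 5: C1 write [C1 write: invalidate ['C0=M'] -> C1=M] -> [I,M,I,I]
Op 6: C3 read [C3 read from I: others=['C1=M'] -> C3=S, others downsized to S] -> [I,S,I,S]

Answer: I S I S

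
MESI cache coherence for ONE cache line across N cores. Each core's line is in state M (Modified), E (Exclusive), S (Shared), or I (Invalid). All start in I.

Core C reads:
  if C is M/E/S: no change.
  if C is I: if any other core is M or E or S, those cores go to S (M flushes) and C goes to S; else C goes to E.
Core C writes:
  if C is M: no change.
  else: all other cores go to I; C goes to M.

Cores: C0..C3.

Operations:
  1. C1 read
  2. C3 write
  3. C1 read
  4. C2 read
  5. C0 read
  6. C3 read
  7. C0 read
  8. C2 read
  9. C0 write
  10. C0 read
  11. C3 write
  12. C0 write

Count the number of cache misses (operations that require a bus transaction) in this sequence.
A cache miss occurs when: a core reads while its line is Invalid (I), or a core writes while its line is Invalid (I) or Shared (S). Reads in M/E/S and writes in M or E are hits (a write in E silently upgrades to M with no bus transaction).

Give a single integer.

Op 1: C1 read [C1 read from I: no other sharers -> C1=E (exclusive)] -> [I,E,I,I] [MISS #1: read from I]
Op 2: C3 write [C3 write: invalidate ['C1=E'] -> C3=M] -> [I,I,I,M] [MISS #2: write from I]
Op 3: C1 read [C1 read from I: others=['C3=M'] -> C1=S, others downsized to S] -> [I,S,I,S] [MISS #3: read from I]
Op 4: C2 read [C2 read from I: others=['C1=S', 'C3=S'] -> C2=S, others downsized to S] -> [I,S,S,S] [MISS #4: read from I]
Op 5: C0 read [C0 read from I: others=['C1=S', 'C2=S', 'C3=S'] -> C0=S, others downsized to S] -> [S,S,S,S] [MISS #5: read from I]
Op 6: C3 read [C3 read: already in S, no change] -> [S,S,S,S] [hit: read from S]
Op 7: C0 read [C0 read: already in S, no change] -> [S,S,S,S] [hit: read from S]
Op 8: C2 read [C2 read: already in S, no change] -> [S,S,S,S] [hit: read from S]
Op 9: C0 write [C0 write: invalidate ['C1=S', 'C2=S', 'C3=S'] -> C0=M] -> [M,I,I,I] [MISS #6: write from S]
Op 10: C0 read [C0 read: already in M, no change] -> [M,I,I,I] [hit: read from M]
Op 11: C3 write [C3 write: invalidate ['C0=M'] -> C3=M] -> [I,I,I,M] [MISS #7: write from I]
Op 12: C0 write [C0 write: invalidate ['C3=M'] -> C0=M] -> [M,I,I,I] [MISS #8: write from I]

Answer: 8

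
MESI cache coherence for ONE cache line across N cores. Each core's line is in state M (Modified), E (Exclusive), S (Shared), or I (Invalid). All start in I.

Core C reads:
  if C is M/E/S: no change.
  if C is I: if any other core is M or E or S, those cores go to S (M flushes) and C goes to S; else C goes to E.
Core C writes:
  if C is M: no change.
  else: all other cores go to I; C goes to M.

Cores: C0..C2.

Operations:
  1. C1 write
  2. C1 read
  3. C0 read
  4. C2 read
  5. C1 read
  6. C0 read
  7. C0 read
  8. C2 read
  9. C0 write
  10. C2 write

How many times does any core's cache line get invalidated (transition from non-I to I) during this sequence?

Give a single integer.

Answer: 3

Derivation:
Op 1: C1 write [C1 write: invalidate none -> C1=M] -> [I,M,I] (invalidations this op: 0; running total: 0)
Op 2: C1 read [C1 read: already in M, no change] -> [I,M,I] (invalidations this op: 0; running total: 0)
Op 3: C0 read [C0 read from I: others=['C1=M'] -> C0=S, others downsized to S] -> [S,S,I] (invalidations this op: 0; running total: 0)
Op 4: C2 read [C2 read from I: others=['C0=S', 'C1=S'] -> C2=S, others downsized to S] -> [S,S,S] (invalidations this op: 0; running total: 0)
Op 5: C1 read [C1 read: already in S, no change] -> [S,S,S] (invalidations this op: 0; running total: 0)
Op 6: C0 read [C0 read: already in S, no change] -> [S,S,S] (invalidations this op: 0; running total: 0)
Op 7: C0 read [C0 read: already in S, no change] -> [S,S,S] (invalidations this op: 0; running total: 0)
Op 8: C2 read [C2 read: already in S, no change] -> [S,S,S] (invalidations this op: 0; running total: 0)
Op 9: C0 write [C0 write: invalidate ['C1=S', 'C2=S'] -> C0=M] -> [M,I,I] (invalidations this op: 2; running total: 2)
Op 10: C2 write [C2 write: invalidate ['C0=M'] -> C2=M] -> [I,I,M] (invalidations this op: 1; running total: 3)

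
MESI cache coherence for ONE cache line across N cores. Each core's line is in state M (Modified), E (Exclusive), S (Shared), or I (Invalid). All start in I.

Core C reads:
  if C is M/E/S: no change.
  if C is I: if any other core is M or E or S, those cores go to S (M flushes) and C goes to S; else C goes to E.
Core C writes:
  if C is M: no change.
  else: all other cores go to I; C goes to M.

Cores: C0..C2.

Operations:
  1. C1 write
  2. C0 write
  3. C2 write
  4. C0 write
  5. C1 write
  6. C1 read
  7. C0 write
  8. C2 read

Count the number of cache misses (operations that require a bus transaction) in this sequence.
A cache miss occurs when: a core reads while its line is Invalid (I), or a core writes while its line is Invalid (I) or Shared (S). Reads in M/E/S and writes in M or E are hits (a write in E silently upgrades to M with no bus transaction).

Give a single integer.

Op 1: C1 write [C1 write: invalidate none -> C1=M] -> [I,M,I] [MISS #1: write from I]
Op 2: C0 write [C0 write: invalidate ['C1=M'] -> C0=M] -> [M,I,I] [MISS #2: write from I]
Op 3: C2 write [C2 write: invalidate ['C0=M'] -> C2=M] -> [I,I,M] [MISS #3: write from I]
Op 4: C0 write [C0 write: invalidate ['C2=M'] -> C0=M] -> [M,I,I] [MISS #4: write from I]
Op 5: C1 write [C1 write: invalidate ['C0=M'] -> C1=M] -> [I,M,I] [MISS #5: write from I]
Op 6: C1 read [C1 read: already in M, no change] -> [I,M,I] [hit: read from M]
Op 7: C0 write [C0 write: invalidate ['C1=M'] -> C0=M] -> [M,I,I] [MISS #6: write from I]
Op 8: C2 read [C2 read from I: others=['C0=M'] -> C2=S, others downsized to S] -> [S,I,S] [MISS #7: read from I]

Answer: 7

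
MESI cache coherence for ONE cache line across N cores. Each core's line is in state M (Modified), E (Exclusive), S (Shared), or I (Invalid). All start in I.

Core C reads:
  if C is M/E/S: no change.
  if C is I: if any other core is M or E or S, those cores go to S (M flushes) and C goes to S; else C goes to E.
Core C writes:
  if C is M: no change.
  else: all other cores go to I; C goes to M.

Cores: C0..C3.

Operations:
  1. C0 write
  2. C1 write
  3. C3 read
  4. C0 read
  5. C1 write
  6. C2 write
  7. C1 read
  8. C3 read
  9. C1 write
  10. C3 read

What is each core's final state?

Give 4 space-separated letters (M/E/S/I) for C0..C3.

Answer: I S I S

Derivation:
Op 1: C0 write [C0 write: invalidate none -> C0=M] -> [M,I,I,I]
Op 2: C1 write [C1 write: invalidate ['C0=M'] -> C1=M] -> [I,M,I,I]
Op 3: C3 read [C3 read from I: others=['C1=M'] -> C3=S, others downsized to S] -> [I,S,I,S]
Op 4: C0 read [C0 read from I: others=['C1=S', 'C3=S'] -> C0=S, others downsized to S] -> [S,S,I,S]
Op 5: C1 write [C1 write: invalidate ['C0=S', 'C3=S'] -> C1=M] -> [I,M,I,I]
Op 6: C2 write [C2 write: invalidate ['C1=M'] -> C2=M] -> [I,I,M,I]
Op 7: C1 read [C1 read from I: others=['C2=M'] -> C1=S, others downsized to S] -> [I,S,S,I]
Op 8: C3 read [C3 read from I: others=['C1=S', 'C2=S'] -> C3=S, others downsized to S] -> [I,S,S,S]
Op 9: C1 write [C1 write: invalidate ['C2=S', 'C3=S'] -> C1=M] -> [I,M,I,I]
Op 10: C3 read [C3 read from I: others=['C1=M'] -> C3=S, others downsized to S] -> [I,S,I,S]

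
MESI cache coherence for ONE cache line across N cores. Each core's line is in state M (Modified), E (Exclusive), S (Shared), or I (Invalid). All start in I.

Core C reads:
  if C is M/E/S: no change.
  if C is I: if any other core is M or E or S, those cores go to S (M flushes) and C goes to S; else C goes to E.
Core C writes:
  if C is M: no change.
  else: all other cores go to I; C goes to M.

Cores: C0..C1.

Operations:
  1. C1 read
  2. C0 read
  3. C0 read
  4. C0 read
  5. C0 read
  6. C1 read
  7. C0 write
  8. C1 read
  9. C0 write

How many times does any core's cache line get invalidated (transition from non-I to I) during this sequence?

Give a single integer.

Answer: 2

Derivation:
Op 1: C1 read [C1 read from I: no other sharers -> C1=E (exclusive)] -> [I,E] (invalidations this op: 0; running total: 0)
Op 2: C0 read [C0 read from I: others=['C1=E'] -> C0=S, others downsized to S] -> [S,S] (invalidations this op: 0; running total: 0)
Op 3: C0 read [C0 read: already in S, no change] -> [S,S] (invalidations this op: 0; running total: 0)
Op 4: C0 read [C0 read: already in S, no change] -> [S,S] (invalidations this op: 0; running total: 0)
Op 5: C0 read [C0 read: already in S, no change] -> [S,S] (invalidations this op: 0; running total: 0)
Op 6: C1 read [C1 read: already in S, no change] -> [S,S] (invalidations this op: 0; running total: 0)
Op 7: C0 write [C0 write: invalidate ['C1=S'] -> C0=M] -> [M,I] (invalidations this op: 1; running total: 1)
Op 8: C1 read [C1 read from I: others=['C0=M'] -> C1=S, others downsized to S] -> [S,S] (invalidations this op: 0; running total: 1)
Op 9: C0 write [C0 write: invalidate ['C1=S'] -> C0=M] -> [M,I] (invalidations this op: 1; running total: 2)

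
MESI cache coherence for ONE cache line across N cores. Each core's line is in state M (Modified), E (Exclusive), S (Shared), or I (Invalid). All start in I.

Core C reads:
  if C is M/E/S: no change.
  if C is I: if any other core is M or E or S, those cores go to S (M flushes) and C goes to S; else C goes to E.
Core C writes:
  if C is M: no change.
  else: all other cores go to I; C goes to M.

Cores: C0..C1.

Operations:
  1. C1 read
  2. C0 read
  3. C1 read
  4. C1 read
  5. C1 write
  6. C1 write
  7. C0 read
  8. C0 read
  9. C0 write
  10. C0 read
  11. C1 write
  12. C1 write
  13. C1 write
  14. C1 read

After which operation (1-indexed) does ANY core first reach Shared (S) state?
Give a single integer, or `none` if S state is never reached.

Op 1: C1 read [C1 read from I: no other sharers -> C1=E (exclusive)] -> [I,E]
Op 2: C0 read [C0 read from I: others=['C1=E'] -> C0=S, others downsized to S] -> [S,S]
  -> First S state at op 2; remaining ops need not be traced.

Answer: 2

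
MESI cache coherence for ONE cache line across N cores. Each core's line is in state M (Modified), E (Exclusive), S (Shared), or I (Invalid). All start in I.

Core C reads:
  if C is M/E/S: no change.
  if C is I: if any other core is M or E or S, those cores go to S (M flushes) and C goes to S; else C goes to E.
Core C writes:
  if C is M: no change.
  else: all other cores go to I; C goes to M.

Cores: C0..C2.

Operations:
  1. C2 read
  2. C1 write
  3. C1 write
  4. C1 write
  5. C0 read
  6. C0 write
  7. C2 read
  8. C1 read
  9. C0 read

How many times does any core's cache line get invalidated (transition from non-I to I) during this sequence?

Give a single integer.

Op 1: C2 read [C2 read from I: no other sharers -> C2=E (exclusive)] -> [I,I,E] (invalidations this op: 0; running total: 0)
Op 2: C1 write [C1 write: invalidate ['C2=E'] -> C1=M] -> [I,M,I] (invalidations this op: 1; running total: 1)
Op 3: C1 write [C1 write: already M (modified), no change] -> [I,M,I] (invalidations this op: 0; running total: 1)
Op 4: C1 write [C1 write: already M (modified), no change] -> [I,M,I] (invalidations this op: 0; running total: 1)
Op 5: C0 read [C0 read from I: others=['C1=M'] -> C0=S, others downsized to S] -> [S,S,I] (invalidations this op: 0; running total: 1)
Op 6: C0 write [C0 write: invalidate ['C1=S'] -> C0=M] -> [M,I,I] (invalidations this op: 1; running total: 2)
Op 7: C2 read [C2 read from I: others=['C0=M'] -> C2=S, others downsized to S] -> [S,I,S] (invalidations this op: 0; running total: 2)
Op 8: C1 read [C1 read from I: others=['C0=S', 'C2=S'] -> C1=S, others downsized to S] -> [S,S,S] (invalidations this op: 0; running total: 2)
Op 9: C0 read [C0 read: already in S, no change] -> [S,S,S] (invalidations this op: 0; running total: 2)

Answer: 2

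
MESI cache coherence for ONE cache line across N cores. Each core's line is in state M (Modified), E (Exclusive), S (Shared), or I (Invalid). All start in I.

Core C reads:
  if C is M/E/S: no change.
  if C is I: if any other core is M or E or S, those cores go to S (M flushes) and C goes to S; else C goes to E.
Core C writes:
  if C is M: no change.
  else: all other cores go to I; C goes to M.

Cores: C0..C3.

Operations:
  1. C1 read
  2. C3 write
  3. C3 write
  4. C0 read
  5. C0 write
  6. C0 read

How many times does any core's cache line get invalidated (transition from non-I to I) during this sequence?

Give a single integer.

Op 1: C1 read [C1 read from I: no other sharers -> C1=E (exclusive)] -> [I,E,I,I] (invalidations this op: 0; running total: 0)
Op 2: C3 write [C3 write: invalidate ['C1=E'] -> C3=M] -> [I,I,I,M] (invalidations this op: 1; running total: 1)
Op 3: C3 write [C3 write: already M (modified), no change] -> [I,I,I,M] (invalidations this op: 0; running total: 1)
Op 4: C0 read [C0 read from I: others=['C3=M'] -> C0=S, others downsized to S] -> [S,I,I,S] (invalidations this op: 0; running total: 1)
Op 5: C0 write [C0 write: invalidate ['C3=S'] -> C0=M] -> [M,I,I,I] (invalidations this op: 1; running total: 2)
Op 6: C0 read [C0 read: already in M, no change] -> [M,I,I,I] (invalidations this op: 0; running total: 2)

Answer: 2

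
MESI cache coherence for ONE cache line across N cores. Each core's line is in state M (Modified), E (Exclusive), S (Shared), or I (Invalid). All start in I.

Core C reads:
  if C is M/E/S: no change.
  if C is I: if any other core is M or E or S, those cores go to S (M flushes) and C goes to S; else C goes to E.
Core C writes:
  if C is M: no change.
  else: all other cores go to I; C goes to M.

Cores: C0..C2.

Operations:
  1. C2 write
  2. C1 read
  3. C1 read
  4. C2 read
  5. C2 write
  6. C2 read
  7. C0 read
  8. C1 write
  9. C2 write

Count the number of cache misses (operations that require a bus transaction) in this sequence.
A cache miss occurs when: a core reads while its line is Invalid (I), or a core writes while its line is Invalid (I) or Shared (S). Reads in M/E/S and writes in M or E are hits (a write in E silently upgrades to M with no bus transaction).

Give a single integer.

Answer: 6

Derivation:
Op 1: C2 write [C2 write: invalidate none -> C2=M] -> [I,I,M] [MISS #1: write from I]
Op 2: C1 read [C1 read from I: others=['C2=M'] -> C1=S, others downsized to S] -> [I,S,S] [MISS #2: read from I]
Op 3: C1 read [C1 read: already in S, no change] -> [I,S,S] [hit: read from S]
Op 4: C2 read [C2 read: already in S, no change] -> [I,S,S] [hit: read from S]
Op 5: C2 write [C2 write: invalidate ['C1=S'] -> C2=M] -> [I,I,M] [MISS #3: write from S]
Op 6: C2 read [C2 read: already in M, no change] -> [I,I,M] [hit: read from M]
Op 7: C0 read [C0 read from I: others=['C2=M'] -> C0=S, others downsized to S] -> [S,I,S] [MISS #4: read from I]
Op 8: C1 write [C1 write: invalidate ['C0=S', 'C2=S'] -> C1=M] -> [I,M,I] [MISS #5: write from I]
Op 9: C2 write [C2 write: invalidate ['C1=M'] -> C2=M] -> [I,I,M] [MISS #6: write from I]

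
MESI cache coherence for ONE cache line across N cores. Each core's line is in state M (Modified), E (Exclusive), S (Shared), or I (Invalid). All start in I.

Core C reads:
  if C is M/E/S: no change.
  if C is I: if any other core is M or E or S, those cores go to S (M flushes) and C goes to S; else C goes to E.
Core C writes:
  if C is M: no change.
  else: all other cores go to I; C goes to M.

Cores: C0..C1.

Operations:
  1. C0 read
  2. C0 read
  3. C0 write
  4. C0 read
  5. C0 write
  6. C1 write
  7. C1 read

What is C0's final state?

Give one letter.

Answer: I

Derivation:
Op 1: C0 read [C0 read from I: no other sharers -> C0=E (exclusive)] -> [E,I]
Op 2: C0 read [C0 read: already in E, no change] -> [E,I]
Op 3: C0 write [C0 write: invalidate none -> C0=M] -> [M,I]
Op 4: C0 read [C0 read: already in M, no change] -> [M,I]
Op 5: C0 write [C0 write: already M (modified), no change] -> [M,I]
Op 6: C1 write [C1 write: invalidate ['C0=M'] -> C1=M] -> [I,M]
Op 7: C1 read [C1 read: already in M, no change] -> [I,M]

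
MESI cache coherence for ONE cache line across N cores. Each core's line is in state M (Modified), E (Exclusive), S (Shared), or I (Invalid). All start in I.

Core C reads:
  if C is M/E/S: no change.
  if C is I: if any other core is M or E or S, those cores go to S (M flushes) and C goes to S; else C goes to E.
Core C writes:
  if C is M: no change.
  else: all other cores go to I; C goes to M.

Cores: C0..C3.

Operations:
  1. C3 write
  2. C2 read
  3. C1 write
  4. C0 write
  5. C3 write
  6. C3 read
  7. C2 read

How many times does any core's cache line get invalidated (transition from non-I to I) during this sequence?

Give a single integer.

Answer: 4

Derivation:
Op 1: C3 write [C3 write: invalidate none -> C3=M] -> [I,I,I,M] (invalidations this op: 0; running total: 0)
Op 2: C2 read [C2 read from I: others=['C3=M'] -> C2=S, others downsized to S] -> [I,I,S,S] (invalidations this op: 0; running total: 0)
Op 3: C1 write [C1 write: invalidate ['C2=S', 'C3=S'] -> C1=M] -> [I,M,I,I] (invalidations this op: 2; running total: 2)
Op 4: C0 write [C0 write: invalidate ['C1=M'] -> C0=M] -> [M,I,I,I] (invalidations this op: 1; running total: 3)
Op 5: C3 write [C3 write: invalidate ['C0=M'] -> C3=M] -> [I,I,I,M] (invalidations this op: 1; running total: 4)
Op 6: C3 read [C3 read: already in M, no change] -> [I,I,I,M] (invalidations this op: 0; running total: 4)
Op 7: C2 read [C2 read from I: others=['C3=M'] -> C2=S, others downsized to S] -> [I,I,S,S] (invalidations this op: 0; running total: 4)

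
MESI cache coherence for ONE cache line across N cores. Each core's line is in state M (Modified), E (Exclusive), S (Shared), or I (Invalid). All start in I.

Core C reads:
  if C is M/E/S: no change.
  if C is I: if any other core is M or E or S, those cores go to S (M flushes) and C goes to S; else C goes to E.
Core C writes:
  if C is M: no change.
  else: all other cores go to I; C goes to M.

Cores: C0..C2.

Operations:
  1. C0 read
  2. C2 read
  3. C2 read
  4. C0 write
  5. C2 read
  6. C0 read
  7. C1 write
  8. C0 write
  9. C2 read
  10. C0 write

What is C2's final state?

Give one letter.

Answer: I

Derivation:
Op 1: C0 read [C0 read from I: no other sharers -> C0=E (exclusive)] -> [E,I,I]
Op 2: C2 read [C2 read from I: others=['C0=E'] -> C2=S, others downsized to S] -> [S,I,S]
Op 3: C2 read [C2 read: already in S, no change] -> [S,I,S]
Op 4: C0 write [C0 write: invalidate ['C2=S'] -> C0=M] -> [M,I,I]
Op 5: C2 read [C2 read from I: others=['C0=M'] -> C2=S, others downsized to S] -> [S,I,S]
Op 6: C0 read [C0 read: already in S, no change] -> [S,I,S]
Op 7: C1 write [C1 write: invalidate ['C0=S', 'C2=S'] -> C1=M] -> [I,M,I]
Op 8: C0 write [C0 write: invalidate ['C1=M'] -> C0=M] -> [M,I,I]
Op 9: C2 read [C2 read from I: others=['C0=M'] -> C2=S, others downsized to S] -> [S,I,S]
Op 10: C0 write [C0 write: invalidate ['C2=S'] -> C0=M] -> [M,I,I]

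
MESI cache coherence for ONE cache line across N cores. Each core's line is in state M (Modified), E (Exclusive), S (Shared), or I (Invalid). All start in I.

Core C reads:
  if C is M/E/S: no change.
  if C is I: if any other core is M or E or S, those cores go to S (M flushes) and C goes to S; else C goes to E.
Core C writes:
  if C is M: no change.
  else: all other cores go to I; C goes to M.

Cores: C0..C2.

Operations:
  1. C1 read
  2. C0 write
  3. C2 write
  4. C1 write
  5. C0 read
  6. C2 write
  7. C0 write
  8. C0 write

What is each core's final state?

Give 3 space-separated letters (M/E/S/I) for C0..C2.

Op 1: C1 read [C1 read from I: no other sharers -> C1=E (exclusive)] -> [I,E,I]
Op 2: C0 write [C0 write: invalidate ['C1=E'] -> C0=M] -> [M,I,I]
Op 3: C2 write [C2 write: invalidate ['C0=M'] -> C2=M] -> [I,I,M]
Op 4: C1 write [C1 write: invalidate ['C2=M'] -> C1=M] -> [I,M,I]
Op 5: C0 read [C0 read from I: others=['C1=M'] -> C0=S, others downsized to S] -> [S,S,I]
Op 6: C2 write [C2 write: invalidate ['C0=S', 'C1=S'] -> C2=M] -> [I,I,M]
Op 7: C0 write [C0 write: invalidate ['C2=M'] -> C0=M] -> [M,I,I]
Op 8: C0 write [C0 write: already M (modified), no change] -> [M,I,I]

Answer: M I I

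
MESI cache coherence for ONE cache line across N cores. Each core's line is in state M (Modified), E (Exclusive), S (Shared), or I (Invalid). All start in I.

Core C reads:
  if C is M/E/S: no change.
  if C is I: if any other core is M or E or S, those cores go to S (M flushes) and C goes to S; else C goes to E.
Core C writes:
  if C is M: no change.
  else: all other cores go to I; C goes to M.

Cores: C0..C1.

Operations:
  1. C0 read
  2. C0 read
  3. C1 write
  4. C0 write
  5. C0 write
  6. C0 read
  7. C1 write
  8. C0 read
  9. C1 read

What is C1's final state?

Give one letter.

Op 1: C0 read [C0 read from I: no other sharers -> C0=E (exclusive)] -> [E,I]
Op 2: C0 read [C0 read: already in E, no change] -> [E,I]
Op 3: C1 write [C1 write: invalidate ['C0=E'] -> C1=M] -> [I,M]
Op 4: C0 write [C0 write: invalidate ['C1=M'] -> C0=M] -> [M,I]
Op 5: C0 write [C0 write: already M (modified), no change] -> [M,I]
Op 6: C0 read [C0 read: already in M, no change] -> [M,I]
Op 7: C1 write [C1 write: invalidate ['C0=M'] -> C1=M] -> [I,M]
Op 8: C0 read [C0 read from I: others=['C1=M'] -> C0=S, others downsized to S] -> [S,S]
Op 9: C1 read [C1 read: already in S, no change] -> [S,S]

Answer: S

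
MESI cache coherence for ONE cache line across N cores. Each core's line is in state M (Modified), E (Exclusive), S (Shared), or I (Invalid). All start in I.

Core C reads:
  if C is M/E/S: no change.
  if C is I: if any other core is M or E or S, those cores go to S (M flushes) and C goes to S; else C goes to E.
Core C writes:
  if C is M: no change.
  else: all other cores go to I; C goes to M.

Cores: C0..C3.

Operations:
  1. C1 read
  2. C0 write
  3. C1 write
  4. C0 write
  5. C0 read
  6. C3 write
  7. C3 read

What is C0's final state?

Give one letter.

Op 1: C1 read [C1 read from I: no other sharers -> C1=E (exclusive)] -> [I,E,I,I]
Op 2: C0 write [C0 write: invalidate ['C1=E'] -> C0=M] -> [M,I,I,I]
Op 3: C1 write [C1 write: invalidate ['C0=M'] -> C1=M] -> [I,M,I,I]
Op 4: C0 write [C0 write: invalidate ['C1=M'] -> C0=M] -> [M,I,I,I]
Op 5: C0 read [C0 read: already in M, no change] -> [M,I,I,I]
Op 6: C3 write [C3 write: invalidate ['C0=M'] -> C3=M] -> [I,I,I,M]
Op 7: C3 read [C3 read: already in M, no change] -> [I,I,I,M]

Answer: I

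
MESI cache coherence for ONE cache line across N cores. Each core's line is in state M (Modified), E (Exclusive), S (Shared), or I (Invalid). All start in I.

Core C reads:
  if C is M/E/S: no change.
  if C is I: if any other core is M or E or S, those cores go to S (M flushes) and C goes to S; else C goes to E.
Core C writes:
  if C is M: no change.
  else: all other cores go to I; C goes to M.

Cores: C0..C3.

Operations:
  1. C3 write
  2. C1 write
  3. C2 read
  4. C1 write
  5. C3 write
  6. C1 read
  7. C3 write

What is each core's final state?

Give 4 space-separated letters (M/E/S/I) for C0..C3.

Op 1: C3 write [C3 write: invalidate none -> C3=M] -> [I,I,I,M]
Op 2: C1 write [C1 write: invalidate ['C3=M'] -> C1=M] -> [I,M,I,I]
Op 3: C2 read [C2 read from I: others=['C1=M'] -> C2=S, others downsized to S] -> [I,S,S,I]
Op 4: C1 write [C1 write: invalidate ['C2=S'] -> C1=M] -> [I,M,I,I]
Op 5: C3 write [C3 write: invalidate ['C1=M'] -> C3=M] -> [I,I,I,M]
Op 6: C1 read [C1 read from I: others=['C3=M'] -> C1=S, others downsized to S] -> [I,S,I,S]
Op 7: C3 write [C3 write: invalidate ['C1=S'] -> C3=M] -> [I,I,I,M]

Answer: I I I M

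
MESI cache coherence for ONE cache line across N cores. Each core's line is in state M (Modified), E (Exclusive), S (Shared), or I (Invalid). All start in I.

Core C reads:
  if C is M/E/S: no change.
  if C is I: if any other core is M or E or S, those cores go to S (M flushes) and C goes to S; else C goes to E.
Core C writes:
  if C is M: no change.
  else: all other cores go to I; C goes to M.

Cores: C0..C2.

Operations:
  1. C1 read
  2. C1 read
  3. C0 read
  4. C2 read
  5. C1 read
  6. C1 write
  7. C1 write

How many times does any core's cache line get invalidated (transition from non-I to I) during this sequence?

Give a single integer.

Op 1: C1 read [C1 read from I: no other sharers -> C1=E (exclusive)] -> [I,E,I] (invalidations this op: 0; running total: 0)
Op 2: C1 read [C1 read: already in E, no change] -> [I,E,I] (invalidations this op: 0; running total: 0)
Op 3: C0 read [C0 read from I: others=['C1=E'] -> C0=S, others downsized to S] -> [S,S,I] (invalidations this op: 0; running total: 0)
Op 4: C2 read [C2 read from I: others=['C0=S', 'C1=S'] -> C2=S, others downsized to S] -> [S,S,S] (invalidations this op: 0; running total: 0)
Op 5: C1 read [C1 read: already in S, no change] -> [S,S,S] (invalidations this op: 0; running total: 0)
Op 6: C1 write [C1 write: invalidate ['C0=S', 'C2=S'] -> C1=M] -> [I,M,I] (invalidations this op: 2; running total: 2)
Op 7: C1 write [C1 write: already M (modified), no change] -> [I,M,I] (invalidations this op: 0; running total: 2)

Answer: 2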